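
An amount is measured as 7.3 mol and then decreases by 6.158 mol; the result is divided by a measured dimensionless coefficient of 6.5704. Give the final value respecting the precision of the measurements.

0.17 mol

7.3 mol − 6.158 mol = 1.142 mol; the difference is limited to 1 decimal place (2 s.f.).
Carrying full precision, 1.142 ÷ 6.5704 = 0.17380981371… mol; 6.5704 has 5 s.f., so the result keeps min(2, 5) = 2 s.f.
Rounded to 2 significant figures: 0.17 mol.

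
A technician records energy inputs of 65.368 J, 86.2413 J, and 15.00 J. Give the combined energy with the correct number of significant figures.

166.61 J

65.368 J + 86.2413 J + 15.00 J = 166.6093 J.
Addition/subtraction keeps the fewest decimal places: 65.368 → 3 decimal places, 86.2413 → 4 decimal places, 15.00 → 2 decimal places; limit is 2.
Rounded to 2 decimal places: 166.61 J.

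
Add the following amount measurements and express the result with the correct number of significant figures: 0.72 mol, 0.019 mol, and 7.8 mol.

8.5 mol

0.72 mol + 0.019 mol + 7.8 mol = 8.539 mol.
Addition/subtraction keeps the fewest decimal places: 0.72 → 2 decimal places, 0.019 → 3 decimal places, 7.8 → 1 decimal place; limit is 1.
Rounded to 1 decimal place: 8.5 mol.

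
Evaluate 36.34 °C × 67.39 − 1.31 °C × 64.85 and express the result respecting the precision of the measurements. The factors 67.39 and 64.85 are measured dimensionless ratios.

2364 °C

36.34 × 67.39 = 2448.9526 → 2.449 × 10³ °C (4 s.f., last digit at the 10^0 place).
1.31 × 64.85 = 84.9535 → 85.0 °C (3 s.f., last digit at the 10^-1 place).
Difference: 2363.9991 °C; keep the coarser place, 10^0.
Result: 2364 °C.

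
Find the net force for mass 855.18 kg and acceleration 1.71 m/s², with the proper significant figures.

1.46 × 10^3 N

net force = 855.18 kg × 1.71 m/s² = 1462.3578 N.
855.18 has 5 significant figures; 1.71 has 3.
Division/multiplication keeps the fewest: 3 significant figures.
Rounded: 1.46 × 10^3 N.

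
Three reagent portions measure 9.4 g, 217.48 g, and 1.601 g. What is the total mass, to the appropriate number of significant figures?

9.4 g + 217.48 g + 1.601 g = 228.481 g.
Addition/subtraction keeps the fewest decimal places: 9.4 → 1 decimal place, 217.48 → 2 decimal places, 1.601 → 3 decimal places; limit is 1.
Rounded to 1 decimal place: 228.5 g.

228.5 g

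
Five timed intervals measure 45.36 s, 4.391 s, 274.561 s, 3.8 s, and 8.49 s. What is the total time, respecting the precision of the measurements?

336.6 s

45.36 s + 4.391 s + 274.561 s + 3.8 s + 8.49 s = 336.602 s.
Addition/subtraction keeps the fewest decimal places: 45.36 → 2 decimal places, 4.391 → 3 decimal places, 274.561 → 3 decimal places, 3.8 → 1 decimal place, 8.49 → 2 decimal places; limit is 1.
Rounded to 1 decimal place: 336.6 s.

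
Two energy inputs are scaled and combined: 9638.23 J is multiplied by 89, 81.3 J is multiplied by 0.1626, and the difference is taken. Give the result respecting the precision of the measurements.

9638.23 × 89 = 857802.47 → 8.6 × 10^5 J (2 s.f., last digit at the 10^4 place).
81.3 × 0.1626 = 13.21938 → 13.2 J (3 s.f., last digit at the 10^-1 place).
Difference: 857789.25062 J; keep the coarser place, 10^4.
Result: 8.6 × 10^5 J.

8.6 × 10^5 J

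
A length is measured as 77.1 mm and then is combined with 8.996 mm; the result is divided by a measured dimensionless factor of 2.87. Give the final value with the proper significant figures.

30.0 mm

77.1 mm + 8.996 mm = 86.096 mm; the sum is limited to 1 decimal place (3 s.f.).
Carrying full precision, 86.096 ÷ 2.87 = 29.9986062718… mm; 2.87 has 3 s.f., so the result keeps min(3, 3) = 3 s.f.
Rounded to 3 significant figures: 30.0 mm.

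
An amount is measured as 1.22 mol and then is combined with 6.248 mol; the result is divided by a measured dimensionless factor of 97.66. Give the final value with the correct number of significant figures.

0.0765 mol

1.22 mol + 6.248 mol = 7.468 mol; the sum is limited to 2 decimal places (3 s.f.).
Carrying full precision, 7.468 ÷ 97.66 = 0.0764693835757… mol; 97.66 has 4 s.f., so the result keeps min(3, 4) = 3 s.f.
Rounded to 3 significant figures: 0.0765 mol.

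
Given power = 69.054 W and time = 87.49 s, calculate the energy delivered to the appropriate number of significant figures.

energy delivered = 69.054 W × 87.49 s = 6041.53446 J.
69.054 has 5 significant figures; 87.49 has 4.
Division/multiplication keeps the fewest: 4 significant figures.
Rounded: 6042 J.

6042 J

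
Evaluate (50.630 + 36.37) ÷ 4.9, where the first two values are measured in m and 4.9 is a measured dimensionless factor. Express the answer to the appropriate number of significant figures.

18 m

50.630 m + 36.37 m = 87.000 m; the sum is limited to 2 decimal places (4 s.f.).
Carrying full precision, 87.000 ÷ 4.9 = 17.7551020408… m; 4.9 has 2 s.f., so the result keeps min(4, 2) = 2 s.f.
Rounded to 2 significant figures: 18 m.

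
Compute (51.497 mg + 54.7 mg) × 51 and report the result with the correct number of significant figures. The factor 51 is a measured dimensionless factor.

5.4 × 10^3 mg

51.497 mg + 54.7 mg = 106.197 mg; the sum is limited to 1 decimal place (4 s.f.).
Carrying full precision, 106.197 × 51 = 5416.047 mg; 51 has 2 s.f., so the result keeps min(4, 2) = 2 s.f.
Rounded to 2 significant figures: 5.4 × 10^3 mg.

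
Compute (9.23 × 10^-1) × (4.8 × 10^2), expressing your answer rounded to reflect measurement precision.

4.4 × 10^2

(9.23 × 10^-1) × (4.8 × 10^2) = 443.04
Multiplication/division keeps the fewest significant figures: 9.23 × 10^-1 → 3 s.f., 4.8 × 10^2 → 2 s.f.; limit is 2.
Rounded to 2 significant figures: 4.4 × 10^2.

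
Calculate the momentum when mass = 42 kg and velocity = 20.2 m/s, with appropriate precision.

momentum = 42 kg × 20.2 m/s = 848.4 kg·m/s.
42 has 2 significant figures; 20.2 has 3.
Division/multiplication keeps the fewest: 2 significant figures.
Rounded: 8.5 × 10^2 kg·m/s.

8.5 × 10^2 kg·m/s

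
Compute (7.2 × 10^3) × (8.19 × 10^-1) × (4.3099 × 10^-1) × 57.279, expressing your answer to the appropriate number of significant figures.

1.5 × 10^5

(7.2 × 10^3) × (8.19 × 10^-1) × (4.3099 × 10^-1) × 57.279 = 145572.392275…
Multiplication/division keeps the fewest significant figures: 7.2 × 10^3 → 2 s.f., 8.19 × 10^-1 → 3 s.f., 4.3099 × 10^-1 → 5 s.f., 57.279 → 5 s.f.; limit is 2.
Rounded to 2 significant figures: 1.5 × 10^5.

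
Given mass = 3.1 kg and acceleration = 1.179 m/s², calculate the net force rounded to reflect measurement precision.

net force = 3.1 kg × 1.179 m/s² = 3.6549 N.
3.1 has 2 significant figures; 1.179 has 4.
Division/multiplication keeps the fewest: 2 significant figures.
Rounded: 3.7 N.

3.7 N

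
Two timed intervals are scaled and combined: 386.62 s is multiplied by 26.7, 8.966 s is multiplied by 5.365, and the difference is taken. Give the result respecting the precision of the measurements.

1.03 × 10⁴ s

386.62 × 26.7 = 10322.754 → 1.03 × 10⁴ s (3 s.f., last digit at the 10^2 place).
8.966 × 5.365 = 48.10259 → 48.10 s (4 s.f., last digit at the 10^-2 place).
Difference: 10274.65141 s; keep the coarser place, 10^2.
Result: 1.03 × 10⁴ s.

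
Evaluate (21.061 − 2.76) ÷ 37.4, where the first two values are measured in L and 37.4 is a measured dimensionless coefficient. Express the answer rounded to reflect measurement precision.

21.061 L − 2.76 L = 18.301 L; the difference is limited to 2 decimal places (4 s.f.).
Carrying full precision, 18.301 ÷ 37.4 = 0.489331550802… L; 37.4 has 3 s.f., so the result keeps min(4, 3) = 3 s.f.
Rounded to 3 significant figures: 0.489 L.

0.489 L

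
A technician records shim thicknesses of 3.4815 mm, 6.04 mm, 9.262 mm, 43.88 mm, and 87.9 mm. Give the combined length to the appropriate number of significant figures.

3.4815 mm + 6.04 mm + 9.262 mm + 43.88 mm + 87.9 mm = 150.5635 mm.
Addition/subtraction keeps the fewest decimal places: 3.4815 → 4 decimal places, 6.04 → 2 decimal places, 9.262 → 3 decimal places, 43.88 → 2 decimal places, 87.9 → 1 decimal place; limit is 1.
Rounded to 1 decimal place: 150.6 mm.

150.6 mm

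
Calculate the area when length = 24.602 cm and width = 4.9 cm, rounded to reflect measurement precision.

area = 24.602 cm × 4.9 cm = 120.5498 cm².
24.602 has 5 significant figures; 4.9 has 2.
Division/multiplication keeps the fewest: 2 significant figures.
Rounded: 1.2 × 10^2 cm².

1.2 × 10^2 cm²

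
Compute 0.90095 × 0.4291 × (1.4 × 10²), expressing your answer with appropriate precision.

0.90095 × 0.4291 × (1.4 × 10²) = 54.1236703
Multiplication/division keeps the fewest significant figures: 0.90095 → 5 s.f., 0.4291 → 4 s.f., 1.4 × 10² → 2 s.f.; limit is 2.
Rounded to 2 significant figures: 54.

54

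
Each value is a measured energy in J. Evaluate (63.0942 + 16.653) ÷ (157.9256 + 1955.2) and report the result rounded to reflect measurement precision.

63.0942 + 16.653 = 79.7472, limited to 3 d.p. → 5 s.f.; 157.9256 + 1955.2 = 2113.1256, limited to 1 d.p. → 5 s.f.
Carrying full precision, 79.7472 ÷ 2113.1256 = 0.0377389777494…; keep min(5, 5) = 5 s.f.
Rounded to 5 significant figures: 0.037739.

0.037739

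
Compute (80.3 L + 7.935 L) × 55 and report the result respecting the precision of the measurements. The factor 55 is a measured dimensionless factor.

4.9 × 10^3 L

80.3 L + 7.935 L = 88.235 L; the sum is limited to 1 decimal place (3 s.f.).
Carrying full precision, 88.235 × 55 = 4852.925 L; 55 has 2 s.f., so the result keeps min(3, 2) = 2 s.f.
Rounded to 2 significant figures: 4.9 × 10^3 L.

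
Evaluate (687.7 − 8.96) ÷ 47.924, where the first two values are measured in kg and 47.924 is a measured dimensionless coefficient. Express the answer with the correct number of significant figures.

687.7 kg − 8.96 kg = 678.74 kg; the difference is limited to 1 decimal place (4 s.f.).
Carrying full precision, 678.74 ÷ 47.924 = 14.1628411652… kg; 47.924 has 5 s.f., so the result keeps min(4, 5) = 4 s.f.
Rounded to 4 significant figures: 14.16 kg.

14.16 kg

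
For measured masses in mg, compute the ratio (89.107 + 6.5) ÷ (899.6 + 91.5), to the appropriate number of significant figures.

0.0965

89.107 + 6.5 = 95.607, limited to 1 d.p. → 3 s.f.; 899.6 + 91.5 = 991.1, limited to 1 d.p. → 4 s.f.
Carrying full precision, 95.607 ÷ 991.1 = 0.0964655433357…; keep min(3, 4) = 3 s.f.
Rounded to 3 significant figures: 0.0965.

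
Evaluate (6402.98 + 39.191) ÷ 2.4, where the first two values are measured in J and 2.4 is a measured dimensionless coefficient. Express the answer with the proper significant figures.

2.7 × 10³ J

6402.98 J + 39.191 J = 6442.171 J; the sum is limited to 2 decimal places (6 s.f.).
Carrying full precision, 6442.171 ÷ 2.4 = 2684.23791667… J; 2.4 has 2 s.f., so the result keeps min(6, 2) = 2 s.f.
Rounded to 2 significant figures: 2.7 × 10³ J.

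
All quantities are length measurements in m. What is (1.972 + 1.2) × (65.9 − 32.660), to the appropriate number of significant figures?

1.1 × 10² m²

1.972 + 1.2 = 3.172, limited to 1 d.p. → 2 s.f.; 65.9 − 32.660 = 33.240, limited to 1 d.p. → 3 s.f.
Carrying full precision, 3.172 × 33.240 = 105.43728; keep min(2, 3) = 2 s.f.
Rounded to 2 significant figures: 1.1 × 10² m².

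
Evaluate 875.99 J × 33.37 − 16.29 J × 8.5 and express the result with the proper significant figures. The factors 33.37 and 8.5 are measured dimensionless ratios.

2.909 × 10^4 J

875.99 × 33.37 = 29231.7863 → 2.923 × 10^4 J (4 s.f., last digit at the 10^1 place).
16.29 × 8.5 = 138.465 → 1.4 × 10^2 J (2 s.f., last digit at the 10^1 place).
Difference: 29093.3213 J; keep the coarser place, 10^1.
Result: 2.909 × 10^4 J.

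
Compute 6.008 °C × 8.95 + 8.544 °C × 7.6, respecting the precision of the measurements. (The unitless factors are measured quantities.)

119 °C

6.008 × 8.95 = 53.7716 → 53.8 °C (3 s.f., last digit at the 10^-1 place).
8.544 × 7.6 = 64.9344 → 65 °C (2 s.f., last digit at the 10^0 place).
Sum: 118.706 °C; keep the coarser place, 10^0.
Result: 119 °C.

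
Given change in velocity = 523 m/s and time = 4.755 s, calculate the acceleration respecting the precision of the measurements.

acceleration = 523 m/s ÷ 4.755 s = 109.989484753… m/s².
523 has 3 significant figures; 4.755 has 4.
Division/multiplication keeps the fewest: 3 significant figures.
Rounded: 1.10 × 10^2 m/s².

1.10 × 10^2 m/s²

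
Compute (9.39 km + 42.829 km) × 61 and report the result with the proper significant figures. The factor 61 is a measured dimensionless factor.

9.39 km + 42.829 km = 52.219 km; the sum is limited to 2 decimal places (4 s.f.).
Carrying full precision, 52.219 × 61 = 3185.359 km; 61 has 2 s.f., so the result keeps min(4, 2) = 2 s.f.
Rounded to 2 significant figures: 3.2 × 10^3 km.

3.2 × 10^3 km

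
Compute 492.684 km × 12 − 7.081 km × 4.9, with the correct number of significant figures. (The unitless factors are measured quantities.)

492.684 × 12 = 5912.208 → 5.9 × 10³ km (2 s.f., last digit at the 10^2 place).
7.081 × 4.9 = 34.6969 → 35 km (2 s.f., last digit at the 10^0 place).
Difference: 5877.5111 km; keep the coarser place, 10^2.
Result: 5.9 × 10³ km.

5.9 × 10³ km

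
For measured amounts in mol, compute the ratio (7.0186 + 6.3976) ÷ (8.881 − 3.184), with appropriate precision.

7.0186 + 6.3976 = 13.4162, limited to 4 d.p. → 6 s.f.; 8.881 − 3.184 = 5.697, limited to 3 d.p. → 4 s.f.
Carrying full precision, 13.4162 ÷ 5.697 = 2.35495875022…; keep min(6, 4) = 4 s.f.
Rounded to 4 significant figures: 2.355.

2.355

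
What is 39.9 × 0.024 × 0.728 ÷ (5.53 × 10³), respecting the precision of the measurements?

1.3 × 10⁻⁴

39.9 × 0.024 × 0.728 ÷ (5.53 × 10³) = 0.000126063797468…
Multiplication/division keeps the fewest significant figures: 39.9 → 3 s.f., 0.024 → 2 s.f., 0.728 → 3 s.f., 5.53 × 10³ → 3 s.f.; limit is 2.
Rounded to 2 significant figures: 1.3 × 10⁻⁴.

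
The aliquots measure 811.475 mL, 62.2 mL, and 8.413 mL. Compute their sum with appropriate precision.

811.475 mL + 62.2 mL + 8.413 mL = 882.088 mL.
Addition/subtraction keeps the fewest decimal places: 811.475 → 3 decimal places, 62.2 → 1 decimal place, 8.413 → 3 decimal places; limit is 1.
Rounded to 1 decimal place: 8.821 × 10^2 mL.

8.821 × 10^2 mL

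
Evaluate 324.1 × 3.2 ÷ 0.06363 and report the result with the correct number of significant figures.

324.1 × 3.2 ÷ 0.06363 = 16299.229923…
Multiplication/division keeps the fewest significant figures: 324.1 → 4 s.f., 3.2 → 2 s.f., 0.06363 → 4 s.f.; limit is 2.
Rounded to 2 significant figures: 1.6 × 10⁴.

1.6 × 10⁴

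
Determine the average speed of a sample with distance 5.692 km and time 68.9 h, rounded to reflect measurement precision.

0.0826 km/h

average speed = 5.692 km ÷ 68.9 h = 0.0826124818578… km/h.
5.692 has 4 significant figures; 68.9 has 3.
Division/multiplication keeps the fewest: 3 significant figures.
Rounded: 0.0826 km/h.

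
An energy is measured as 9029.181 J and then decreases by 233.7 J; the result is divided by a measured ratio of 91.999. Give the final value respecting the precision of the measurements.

9029.181 J − 233.7 J = 8795.481 J; the difference is limited to 1 decimal place (5 s.f.).
Carrying full precision, 8795.481 ÷ 91.999 = 95.6040935228… J; 91.999 has 5 s.f., so the result keeps min(5, 5) = 5 s.f.
Rounded to 5 significant figures: 95.604 J.

95.604 J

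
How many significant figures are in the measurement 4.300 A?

4.300: trailing zeros after a decimal point are significant.

4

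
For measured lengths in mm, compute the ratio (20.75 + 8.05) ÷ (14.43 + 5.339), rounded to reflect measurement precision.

20.75 + 8.05 = 28.80, limited to 2 d.p. → 4 s.f.; 14.43 + 5.339 = 19.769, limited to 2 d.p. → 4 s.f.
Carrying full precision, 28.80 ÷ 19.769 = 1.45682634428…; keep min(4, 4) = 4 s.f.
Rounded to 4 significant figures: 1.457.

1.457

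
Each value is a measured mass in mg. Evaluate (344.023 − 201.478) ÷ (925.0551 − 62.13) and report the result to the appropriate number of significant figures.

344.023 − 201.478 = 142.545, limited to 3 d.p. → 6 s.f.; 925.0551 − 62.13 = 862.9251, limited to 2 d.p. → 5 s.f.
Carrying full precision, 142.545 ÷ 862.9251 = 0.165188149006…; keep min(6, 5) = 5 s.f.
Rounded to 5 significant figures: 0.16519.

0.16519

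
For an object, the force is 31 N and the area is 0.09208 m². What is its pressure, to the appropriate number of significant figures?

pressure = 31 N ÷ 0.09208 m² = 336.663770634… Pa.
31 has 2 significant figures; 0.09208 has 4.
Division/multiplication keeps the fewest: 2 significant figures.
Rounded: 3.4 × 10^2 Pa.

3.4 × 10^2 Pa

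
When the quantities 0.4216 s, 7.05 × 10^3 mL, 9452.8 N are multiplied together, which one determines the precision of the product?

0.4216 s → 4 s.f.; 7.05 × 10^3 mL → 3 s.f.; 9452.8 N → 5 s.f.
The fewest is 3 significant figures, from 7.05 × 10^3 mL.

7.05 × 10^3 mL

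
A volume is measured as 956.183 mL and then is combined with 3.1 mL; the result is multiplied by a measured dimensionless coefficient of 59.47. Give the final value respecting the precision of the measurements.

956.183 mL + 3.1 mL = 959.283 mL; the sum is limited to 1 decimal place (4 s.f.).
Carrying full precision, 959.283 × 59.47 = 57048.56001 mL; 59.47 has 4 s.f., so the result keeps min(4, 4) = 4 s.f.
Rounded to 4 significant figures: 5.705 × 10⁴ mL.

5.705 × 10⁴ mL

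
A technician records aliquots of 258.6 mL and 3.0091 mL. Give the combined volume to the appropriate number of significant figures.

258.6 mL + 3.0091 mL = 261.6091 mL.
Addition/subtraction keeps the fewest decimal places: 258.6 → 1 decimal place, 3.0091 → 4 decimal places; limit is 1.
Rounded to 1 decimal place: 261.6 mL.

261.6 mL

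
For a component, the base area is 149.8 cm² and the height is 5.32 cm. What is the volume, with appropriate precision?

797 cm³

volume = 149.8 cm² × 5.32 cm = 796.936 cm³.
149.8 has 4 significant figures; 5.32 has 3.
Division/multiplication keeps the fewest: 3 significant figures.
Rounded: 797 cm³.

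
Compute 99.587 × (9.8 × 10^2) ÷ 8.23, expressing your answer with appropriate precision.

99.587 × (9.8 × 10^2) ÷ 8.23 = 11858.4763062…
Multiplication/division keeps the fewest significant figures: 99.587 → 5 s.f., 9.8 × 10^2 → 2 s.f., 8.23 → 3 s.f.; limit is 2.
Rounded to 2 significant figures: 1.2 × 10^4.

1.2 × 10^4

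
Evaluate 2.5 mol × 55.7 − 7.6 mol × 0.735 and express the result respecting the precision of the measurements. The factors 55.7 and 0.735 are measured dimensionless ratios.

1.3 × 10^2 mol

2.5 × 55.7 = 139.25 → 1.4 × 10^2 mol (2 s.f., last digit at the 10^1 place).
7.6 × 0.735 = 5.586 → 5.6 mol (2 s.f., last digit at the 10^-1 place).
Difference: 133.664 mol; keep the coarser place, 10^1.
Result: 1.3 × 10^2 mol.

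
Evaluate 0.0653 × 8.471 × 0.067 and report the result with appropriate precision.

0.037

0.0653 × 8.471 × 0.067 = 0.0370614721
Multiplication/division keeps the fewest significant figures: 0.0653 → 3 s.f., 8.471 → 4 s.f., 0.067 → 2 s.f.; limit is 2.
Rounded to 2 significant figures: 0.037.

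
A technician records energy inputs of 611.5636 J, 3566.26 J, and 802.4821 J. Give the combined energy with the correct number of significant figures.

4980.31 J

611.5636 J + 3566.26 J + 802.4821 J = 4980.3057 J.
Addition/subtraction keeps the fewest decimal places: 611.5636 → 4 decimal places, 3566.26 → 2 decimal places, 802.4821 → 4 decimal places; limit is 2.
Rounded to 2 decimal places: 4980.31 J.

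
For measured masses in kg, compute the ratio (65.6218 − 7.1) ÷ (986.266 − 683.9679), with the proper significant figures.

65.6218 − 7.1 = 58.5218, limited to 1 d.p. → 3 s.f.; 986.266 − 683.9679 = 302.2981, limited to 3 d.p. → 6 s.f.
Carrying full precision, 58.5218 ÷ 302.2981 = 0.193589704996…; keep min(3, 6) = 3 s.f.
Rounded to 3 significant figures: 1.94 × 10^-1.

1.94 × 10^-1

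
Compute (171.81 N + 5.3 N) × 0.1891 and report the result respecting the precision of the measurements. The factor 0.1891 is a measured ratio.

171.81 N + 5.3 N = 177.11 N; the sum is limited to 1 decimal place (4 s.f.).
Carrying full precision, 177.11 × 0.1891 = 33.491501 N; 0.1891 has 4 s.f., so the result keeps min(4, 4) = 4 s.f.
Rounded to 4 significant figures: 33.49 N.

33.49 N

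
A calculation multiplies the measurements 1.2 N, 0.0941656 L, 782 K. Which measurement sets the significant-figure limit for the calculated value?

1.2 N

1.2 N → 2 s.f.; 0.0941656 L → 6 s.f.; 782 K → 3 s.f.
The fewest is 2 significant figures, from 1.2 N.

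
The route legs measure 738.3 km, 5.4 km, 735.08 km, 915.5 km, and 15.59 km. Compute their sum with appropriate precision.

738.3 km + 5.4 km + 735.08 km + 915.5 km + 15.59 km = 2409.87 km.
Addition/subtraction keeps the fewest decimal places: 738.3 → 1 decimal place, 5.4 → 1 decimal place, 735.08 → 2 decimal places, 915.5 → 1 decimal place, 15.59 → 2 decimal places; limit is 1.
Rounded to 1 decimal place: 2409.9 km.

2409.9 km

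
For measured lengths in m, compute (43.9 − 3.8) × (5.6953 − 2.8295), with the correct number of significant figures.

115 m²

43.9 − 3.8 = 40.1, limited to 1 d.p. → 3 s.f.; 5.6953 − 2.8295 = 2.8658, limited to 4 d.p. → 5 s.f.
Carrying full precision, 40.1 × 2.8658 = 114.91858; keep min(3, 5) = 3 s.f.
Rounded to 3 significant figures: 115 m².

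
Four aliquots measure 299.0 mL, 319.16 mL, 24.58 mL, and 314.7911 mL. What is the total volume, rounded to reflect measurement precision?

299.0 mL + 319.16 mL + 24.58 mL + 314.7911 mL = 957.5311 mL.
Addition/subtraction keeps the fewest decimal places: 299.0 → 1 decimal place, 319.16 → 2 decimal places, 24.58 → 2 decimal places, 314.7911 → 4 decimal places; limit is 1.
Rounded to 1 decimal place: 957.5 mL.

957.5 mL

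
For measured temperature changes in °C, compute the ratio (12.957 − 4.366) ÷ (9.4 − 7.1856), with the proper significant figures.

3.9

12.957 − 4.366 = 8.591, limited to 3 d.p. → 4 s.f.; 9.4 − 7.1856 = 2.2144, limited to 1 d.p. → 2 s.f.
Carrying full precision, 8.591 ÷ 2.2144 = 3.87960621387…; keep min(4, 2) = 2 s.f.
Rounded to 2 significant figures: 3.9.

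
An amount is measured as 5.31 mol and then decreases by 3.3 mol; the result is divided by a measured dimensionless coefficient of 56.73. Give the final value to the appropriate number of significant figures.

0.035 mol

5.31 mol − 3.3 mol = 2.01 mol; the difference is limited to 1 decimal place (2 s.f.).
Carrying full precision, 2.01 ÷ 56.73 = 0.0354309888948… mol; 56.73 has 4 s.f., so the result keeps min(2, 4) = 2 s.f.
Rounded to 2 significant figures: 0.035 mol.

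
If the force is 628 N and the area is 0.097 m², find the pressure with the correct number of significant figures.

6.5 × 10^3 Pa

pressure = 628 N ÷ 0.097 m² = 6474.22680412… Pa.
628 has 3 significant figures; 0.097 has 2.
Division/multiplication keeps the fewest: 2 significant figures.
Rounded: 6.5 × 10^3 Pa.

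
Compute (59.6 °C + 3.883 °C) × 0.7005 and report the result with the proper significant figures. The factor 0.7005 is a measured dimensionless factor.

59.6 °C + 3.883 °C = 63.483 °C; the sum is limited to 1 decimal place (3 s.f.).
Carrying full precision, 63.483 × 0.7005 = 44.4698415 °C; 0.7005 has 4 s.f., so the result keeps min(3, 4) = 3 s.f.
Rounded to 3 significant figures: 44.5 °C.

44.5 °C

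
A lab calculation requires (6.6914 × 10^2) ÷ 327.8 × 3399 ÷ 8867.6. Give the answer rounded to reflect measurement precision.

0.7824

(6.6914 × 10^2) ÷ 327.8 × 3399 ÷ 8867.6 = 0.782443726214…
Multiplication/division keeps the fewest significant figures: 6.6914 × 10^2 → 5 s.f., 327.8 → 4 s.f., 3399 → 4 s.f., 8867.6 → 5 s.f.; limit is 4.
Rounded to 4 significant figures: 0.7824.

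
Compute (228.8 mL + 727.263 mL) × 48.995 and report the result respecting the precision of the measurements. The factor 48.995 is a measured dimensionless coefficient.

4.684 × 10⁴ mL

228.8 mL + 727.263 mL = 956.063 mL; the sum is limited to 1 decimal place (4 s.f.).
Carrying full precision, 956.063 × 48.995 = 46842.306685 mL; 48.995 has 5 s.f., so the result keeps min(4, 5) = 4 s.f.
Rounded to 4 significant figures: 4.684 × 10⁴ mL.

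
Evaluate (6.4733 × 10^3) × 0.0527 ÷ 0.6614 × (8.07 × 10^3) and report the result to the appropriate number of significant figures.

(6.4733 × 10^3) × 0.0527 ÷ 0.6614 × (8.07 × 10^3) = 4162418.02797…
Multiplication/division keeps the fewest significant figures: 6.4733 × 10^3 → 5 s.f., 0.0527 → 3 s.f., 0.6614 → 4 s.f., 8.07 × 10^3 → 3 s.f.; limit is 3.
Rounded to 3 significant figures: 4.16 × 10^6.

4.16 × 10^6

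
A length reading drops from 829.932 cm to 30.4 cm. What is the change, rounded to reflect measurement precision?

799.5 cm

829.932 cm − 30.4 cm = 799.532 cm.
Addition/subtraction keeps the fewest decimal places: 829.932 → 3 decimal places, 30.4 → 1 decimal place; limit is 1.
Rounded to 1 decimal place: 799.5 cm.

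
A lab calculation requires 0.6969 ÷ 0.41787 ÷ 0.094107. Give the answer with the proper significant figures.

17.72

0.6969 ÷ 0.41787 ÷ 0.094107 = 17.7217800653…
Multiplication/division keeps the fewest significant figures: 0.6969 → 4 s.f., 0.41787 → 5 s.f., 0.094107 → 5 s.f.; limit is 4.
Rounded to 4 significant figures: 17.72.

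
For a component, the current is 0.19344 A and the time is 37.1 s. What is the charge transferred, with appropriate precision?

charge transferred = 0.19344 A × 37.1 s = 7.176624 C.
0.19344 has 5 significant figures; 37.1 has 3.
Division/multiplication keeps the fewest: 3 significant figures.
Rounded: 7.18 C.

7.18 C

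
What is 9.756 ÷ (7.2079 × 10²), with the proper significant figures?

9.756 ÷ (7.2079 × 10²) = 0.0135351489338…
Multiplication/division keeps the fewest significant figures: 9.756 → 4 s.f., 7.2079 × 10² → 5 s.f.; limit is 4.
Rounded to 4 significant figures: 0.01354.

0.01354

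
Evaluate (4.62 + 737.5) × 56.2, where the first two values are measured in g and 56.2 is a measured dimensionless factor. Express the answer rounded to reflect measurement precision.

4.17 × 10^4 g

4.62 g + 737.5 g = 742.12 g; the sum is limited to 1 decimal place (4 s.f.).
Carrying full precision, 742.12 × 56.2 = 41707.144 g; 56.2 has 3 s.f., so the result keeps min(4, 3) = 3 s.f.
Rounded to 3 significant figures: 4.17 × 10^4 g.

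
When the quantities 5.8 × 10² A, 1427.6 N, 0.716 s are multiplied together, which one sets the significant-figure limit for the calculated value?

5.8 × 10² A

5.8 × 10² A → 2 s.f.; 1427.6 N → 5 s.f.; 0.716 s → 3 s.f.
The fewest is 2 significant figures, from 5.8 × 10² A.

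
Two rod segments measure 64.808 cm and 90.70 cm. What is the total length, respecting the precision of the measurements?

64.808 cm + 90.70 cm = 155.508 cm.
Addition/subtraction keeps the fewest decimal places: 64.808 → 3 decimal places, 90.70 → 2 decimal places; limit is 2.
Rounded to 2 decimal places: 155.51 cm.

155.51 cm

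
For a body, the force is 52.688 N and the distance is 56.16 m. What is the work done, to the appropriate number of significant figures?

work done = 52.688 N × 56.16 m = 2958.95808 J.
52.688 has 5 significant figures; 56.16 has 4.
Division/multiplication keeps the fewest: 4 significant figures.
Rounded: 2959 J.

2959 J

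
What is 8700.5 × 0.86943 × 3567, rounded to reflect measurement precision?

8700.5 × 0.86943 × 3567 = 26982484.8754…
Multiplication/division keeps the fewest significant figures: 8700.5 → 5 s.f., 0.86943 → 5 s.f., 3567 → 4 s.f.; limit is 4.
Rounded to 4 significant figures: 2.698 × 10⁷.

2.698 × 10⁷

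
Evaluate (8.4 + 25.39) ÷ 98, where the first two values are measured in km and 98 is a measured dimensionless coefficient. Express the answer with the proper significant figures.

8.4 km + 25.39 km = 33.79 km; the sum is limited to 1 decimal place (3 s.f.).
Carrying full precision, 33.79 ÷ 98 = 0.344795918367… km; 98 has 2 s.f., so the result keeps min(3, 2) = 2 s.f.
Rounded to 2 significant figures: 0.34 km.

0.34 km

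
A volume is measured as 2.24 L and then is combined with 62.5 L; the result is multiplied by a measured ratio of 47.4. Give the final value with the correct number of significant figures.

3.07 × 10^3 L

2.24 L + 62.5 L = 64.74 L; the sum is limited to 1 decimal place (3 s.f.).
Carrying full precision, 64.74 × 47.4 = 3068.676 L; 47.4 has 3 s.f., so the result keeps min(3, 3) = 3 s.f.
Rounded to 3 significant figures: 3.07 × 10^3 L.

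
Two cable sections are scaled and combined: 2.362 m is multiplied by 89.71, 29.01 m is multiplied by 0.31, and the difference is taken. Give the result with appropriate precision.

2.362 × 89.71 = 211.89502 → 211.9 m (4 s.f., last digit at the 10^-1 place).
29.01 × 0.31 = 8.9931 → 9.0 m (2 s.f., last digit at the 10^-1 place).
Difference: 202.90192 m; keep the coarser place, 10^-1.
Result: 202.9 m.

202.9 m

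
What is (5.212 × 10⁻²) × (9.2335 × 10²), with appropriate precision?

(5.212 × 10⁻²) × (9.2335 × 10²) = 48.125002
Multiplication/division keeps the fewest significant figures: 5.212 × 10⁻² → 4 s.f., 9.2335 × 10² → 5 s.f.; limit is 4.
Rounded to 4 significant figures: 48.13.

48.13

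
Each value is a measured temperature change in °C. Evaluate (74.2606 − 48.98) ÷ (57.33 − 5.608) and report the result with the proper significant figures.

74.2606 − 48.98 = 25.2806, limited to 2 d.p. → 4 s.f.; 57.33 − 5.608 = 51.722, limited to 2 d.p. → 4 s.f.
Carrying full precision, 25.2806 ÷ 51.722 = 0.48877846951…; keep min(4, 4) = 4 s.f.
Rounded to 4 significant figures: 0.4888.

0.4888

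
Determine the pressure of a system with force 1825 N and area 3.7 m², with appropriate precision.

4.9 × 10^2 Pa

pressure = 1825 N ÷ 3.7 m² = 493.243243243… Pa.
1825 has 4 significant figures; 3.7 has 2.
Division/multiplication keeps the fewest: 2 significant figures.
Rounded: 4.9 × 10^2 Pa.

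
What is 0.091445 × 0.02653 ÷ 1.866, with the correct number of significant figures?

0.091445 × 0.02653 ÷ 1.866 = 0.00130012639335…
Multiplication/division keeps the fewest significant figures: 0.091445 → 5 s.f., 0.02653 → 4 s.f., 1.866 → 4 s.f.; limit is 4.
Rounded to 4 significant figures: 0.001300.

0.001300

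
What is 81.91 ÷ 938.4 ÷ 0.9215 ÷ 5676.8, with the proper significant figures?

1.669 × 10⁻⁵

81.91 ÷ 938.4 ÷ 0.9215 ÷ 5676.8 = 0.0000166859137147…
Multiplication/division keeps the fewest significant figures: 81.91 → 4 s.f., 938.4 → 4 s.f., 0.9215 → 4 s.f., 5676.8 → 5 s.f.; limit is 4.
Rounded to 4 significant figures: 1.669 × 10⁻⁵.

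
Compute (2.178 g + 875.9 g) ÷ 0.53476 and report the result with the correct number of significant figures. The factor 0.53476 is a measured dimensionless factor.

2.178 g + 875.9 g = 878.078 g; the sum is limited to 1 decimal place (4 s.f.).
Carrying full precision, 878.078 ÷ 0.53476 = 1642.0038896… g; 0.53476 has 5 s.f., so the result keeps min(4, 5) = 4 s.f.
Rounded to 4 significant figures: 1642 g.

1642 g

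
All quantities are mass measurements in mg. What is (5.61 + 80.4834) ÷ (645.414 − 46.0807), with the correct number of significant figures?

0.1436

5.61 + 80.4834 = 86.0934, limited to 2 d.p. → 4 s.f.; 645.414 − 46.0807 = 599.3333, limited to 3 d.p. → 6 s.f.
Carrying full precision, 86.0934 ÷ 599.3333 = 0.143648617556…; keep min(4, 6) = 4 s.f.
Rounded to 4 significant figures: 0.1436.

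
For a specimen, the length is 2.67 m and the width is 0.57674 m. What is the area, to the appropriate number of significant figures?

area = 2.67 m × 0.57674 m = 1.5398958 m².
2.67 has 3 significant figures; 0.57674 has 5.
Division/multiplication keeps the fewest: 3 significant figures.
Rounded: 1.54 m².

1.54 m²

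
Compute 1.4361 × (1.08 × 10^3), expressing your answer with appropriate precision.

1.55 × 10^3

1.4361 × (1.08 × 10^3) = 1550.988
Multiplication/division keeps the fewest significant figures: 1.4361 → 5 s.f., 1.08 × 10^3 → 3 s.f.; limit is 3.
Rounded to 3 significant figures: 1.55 × 10^3.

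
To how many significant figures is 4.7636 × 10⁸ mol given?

4.7636 × 10⁸: in scientific notation every digit of the coefficient is significant.

5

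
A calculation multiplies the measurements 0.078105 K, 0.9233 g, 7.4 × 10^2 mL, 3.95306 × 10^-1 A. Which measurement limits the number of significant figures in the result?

0.078105 K → 5 s.f.; 0.9233 g → 4 s.f.; 7.4 × 10^2 mL → 2 s.f.; 3.95306 × 10^-1 A → 6 s.f.
The fewest is 2 significant figures, from 7.4 × 10^2 mL.

7.4 × 10^2 mL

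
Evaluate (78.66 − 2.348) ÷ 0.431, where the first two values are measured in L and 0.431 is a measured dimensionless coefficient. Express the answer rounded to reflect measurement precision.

177 L

78.66 L − 2.348 L = 76.312 L; the difference is limited to 2 decimal places (4 s.f.).
Carrying full precision, 76.312 ÷ 0.431 = 177.05800464… L; 0.431 has 3 s.f., so the result keeps min(4, 3) = 3 s.f.
Rounded to 3 significant figures: 177 L.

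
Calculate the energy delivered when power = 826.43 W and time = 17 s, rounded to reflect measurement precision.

energy delivered = 826.43 W × 17 s = 14049.31 J.
826.43 has 5 significant figures; 17 has 2.
Division/multiplication keeps the fewest: 2 significant figures.
Rounded: 1.4 × 10^4 J.

1.4 × 10^4 J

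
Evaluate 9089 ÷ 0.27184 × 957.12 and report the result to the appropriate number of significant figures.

3.200 × 10^7

9089 ÷ 0.27184 × 957.12 = 32001411.4185…
Multiplication/division keeps the fewest significant figures: 9089 → 4 s.f., 0.27184 → 5 s.f., 957.12 → 5 s.f.; limit is 4.
Rounded to 4 significant figures: 3.200 × 10^7.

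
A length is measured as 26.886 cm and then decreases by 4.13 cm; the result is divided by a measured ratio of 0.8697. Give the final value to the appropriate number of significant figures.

26.886 cm − 4.13 cm = 22.756 cm; the difference is limited to 2 decimal places (4 s.f.).
Carrying full precision, 22.756 ÷ 0.8697 = 26.1653443716… cm; 0.8697 has 4 s.f., so the result keeps min(4, 4) = 4 s.f.
Rounded to 4 significant figures: 26.17 cm.

26.17 cm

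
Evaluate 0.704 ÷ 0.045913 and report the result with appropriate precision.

0.704 ÷ 0.045913 = 15.3333478535…
Multiplication/division keeps the fewest significant figures: 0.704 → 3 s.f., 0.045913 → 5 s.f.; limit is 3.
Rounded to 3 significant figures: 15.3.

15.3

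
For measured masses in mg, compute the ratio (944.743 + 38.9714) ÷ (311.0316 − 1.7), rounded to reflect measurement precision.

3.180

944.743 + 38.9714 = 983.7144, limited to 3 d.p. → 6 s.f.; 311.0316 − 1.7 = 309.3316, limited to 1 d.p. → 4 s.f.
Carrying full precision, 983.7144 ÷ 309.3316 = 3.18012902659…; keep min(6, 4) = 4 s.f.
Rounded to 4 significant figures: 3.180.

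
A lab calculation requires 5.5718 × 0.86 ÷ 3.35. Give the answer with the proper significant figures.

1.4

5.5718 × 0.86 ÷ 3.35 = 1.43037253731…
Multiplication/division keeps the fewest significant figures: 5.5718 → 5 s.f., 0.86 → 2 s.f., 3.35 → 3 s.f.; limit is 2.
Rounded to 2 significant figures: 1.4.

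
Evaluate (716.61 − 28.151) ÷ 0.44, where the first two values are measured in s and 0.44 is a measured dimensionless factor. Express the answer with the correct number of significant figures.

1.6 × 10^3 s

716.61 s − 28.151 s = 688.459 s; the difference is limited to 2 decimal places (5 s.f.).
Carrying full precision, 688.459 ÷ 0.44 = 1564.67954545… s; 0.44 has 2 s.f., so the result keeps min(5, 2) = 2 s.f.
Rounded to 2 significant figures: 1.6 × 10^3 s.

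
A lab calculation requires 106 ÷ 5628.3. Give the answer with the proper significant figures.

0.0188

106 ÷ 5628.3 = 0.0188333955191…
Multiplication/division keeps the fewest significant figures: 106 → 3 s.f., 5628.3 → 5 s.f.; limit is 3.
Rounded to 3 significant figures: 0.0188.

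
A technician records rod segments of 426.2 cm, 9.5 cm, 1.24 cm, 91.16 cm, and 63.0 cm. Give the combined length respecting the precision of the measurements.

591.1 cm

426.2 cm + 9.5 cm + 1.24 cm + 91.16 cm + 63.0 cm = 591.10 cm.
Addition/subtraction keeps the fewest decimal places: 426.2 → 1 decimal place, 9.5 → 1 decimal place, 1.24 → 2 decimal places, 91.16 → 2 decimal places, 63.0 → 1 decimal place; limit is 1.
Rounded to 1 decimal place: 591.1 cm.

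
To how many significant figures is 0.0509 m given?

3

0.0509: leading zeros are not significant; zeros between nonzero digits are significant.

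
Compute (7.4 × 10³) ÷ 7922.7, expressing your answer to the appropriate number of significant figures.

(7.4 × 10³) ÷ 7922.7 = 0.934025016724…
Multiplication/division keeps the fewest significant figures: 7.4 × 10³ → 2 s.f., 7922.7 → 5 s.f.; limit is 2.
Rounded to 2 significant figures: 0.93.

0.93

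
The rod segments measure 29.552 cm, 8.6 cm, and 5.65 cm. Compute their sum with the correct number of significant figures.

29.552 cm + 8.6 cm + 5.65 cm = 43.802 cm.
Addition/subtraction keeps the fewest decimal places: 29.552 → 3 decimal places, 8.6 → 1 decimal place, 5.65 → 2 decimal places; limit is 1.
Rounded to 1 decimal place: 43.8 cm.

43.8 cm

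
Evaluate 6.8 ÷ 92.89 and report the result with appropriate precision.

0.073

6.8 ÷ 92.89 = 0.0732048659705…
Multiplication/division keeps the fewest significant figures: 6.8 → 2 s.f., 92.89 → 4 s.f.; limit is 2.
Rounded to 2 significant figures: 0.073.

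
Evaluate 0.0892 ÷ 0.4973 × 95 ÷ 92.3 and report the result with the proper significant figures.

0.0892 ÷ 0.4973 × 95 ÷ 92.3 = 0.184615558904…
Multiplication/division keeps the fewest significant figures: 0.0892 → 3 s.f., 0.4973 → 4 s.f., 95 → 2 s.f., 92.3 → 3 s.f.; limit is 2.
Rounded to 2 significant figures: 0.18.

0.18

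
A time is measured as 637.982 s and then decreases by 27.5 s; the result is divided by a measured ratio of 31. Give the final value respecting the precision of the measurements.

20. s

637.982 s − 27.5 s = 610.482 s; the difference is limited to 1 decimal place (4 s.f.).
Carrying full precision, 610.482 ÷ 31 = 19.6929677419… s; 31 has 2 s.f., so the result keeps min(4, 2) = 2 s.f.
Rounded to 2 significant figures: 20. s.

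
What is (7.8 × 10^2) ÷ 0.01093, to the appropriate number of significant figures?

7.1 × 10^4

(7.8 × 10^2) ÷ 0.01093 = 71363.2204941…
Multiplication/division keeps the fewest significant figures: 7.8 × 10^2 → 2 s.f., 0.01093 → 4 s.f.; limit is 2.
Rounded to 2 significant figures: 7.1 × 10^4.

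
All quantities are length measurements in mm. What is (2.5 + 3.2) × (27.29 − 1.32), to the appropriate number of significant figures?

1.5 × 10^2 mm²

2.5 + 3.2 = 5.7, limited to 1 d.p. → 2 s.f.; 27.29 − 1.32 = 25.97, limited to 2 d.p. → 4 s.f.
Carrying full precision, 5.7 × 25.97 = 148.029; keep min(2, 4) = 2 s.f.
Rounded to 2 significant figures: 1.5 × 10^2 mm².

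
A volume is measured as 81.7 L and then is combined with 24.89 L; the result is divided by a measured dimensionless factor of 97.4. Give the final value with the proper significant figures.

1.09 L

81.7 L + 24.89 L = 106.59 L; the sum is limited to 1 decimal place (4 s.f.).
Carrying full precision, 106.59 ÷ 97.4 = 1.09435318275… L; 97.4 has 3 s.f., so the result keeps min(4, 3) = 3 s.f.
Rounded to 3 significant figures: 1.09 L.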